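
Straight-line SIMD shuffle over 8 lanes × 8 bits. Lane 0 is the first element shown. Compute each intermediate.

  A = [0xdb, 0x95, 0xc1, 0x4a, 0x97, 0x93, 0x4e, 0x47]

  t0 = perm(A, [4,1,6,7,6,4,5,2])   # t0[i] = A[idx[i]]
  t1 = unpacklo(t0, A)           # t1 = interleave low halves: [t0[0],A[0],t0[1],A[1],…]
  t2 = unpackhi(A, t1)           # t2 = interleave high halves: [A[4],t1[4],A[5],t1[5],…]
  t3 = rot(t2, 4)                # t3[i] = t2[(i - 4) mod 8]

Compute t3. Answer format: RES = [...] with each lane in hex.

→ t0 |97|95|4e|47|4e|97|93|c1|
→ t1 |97|db|95|95|4e|c1|47|4a|
→ t2 |97|4e|93|c1|4e|47|47|4a|
→ t3 |4e|47|47|4a|97|4e|93|c1|

RES = [ 0x4e  0x47  0x47  0x4a  0x97  0x4e  0x93  0xc1 ]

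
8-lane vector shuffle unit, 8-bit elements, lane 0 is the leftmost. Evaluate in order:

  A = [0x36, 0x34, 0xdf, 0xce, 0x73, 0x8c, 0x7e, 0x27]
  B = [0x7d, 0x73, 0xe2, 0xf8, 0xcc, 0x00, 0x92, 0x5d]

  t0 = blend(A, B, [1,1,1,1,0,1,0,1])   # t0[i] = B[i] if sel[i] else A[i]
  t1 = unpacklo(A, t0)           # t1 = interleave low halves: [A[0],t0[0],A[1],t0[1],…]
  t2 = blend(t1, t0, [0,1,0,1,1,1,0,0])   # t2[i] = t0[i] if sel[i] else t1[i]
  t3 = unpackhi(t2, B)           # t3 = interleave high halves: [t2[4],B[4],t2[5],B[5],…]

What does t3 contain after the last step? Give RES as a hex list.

  t0: 7d 73 e2 f8 73 00 7e 5d
  t1: 36 7d 34 73 df e2 ce f8
  t2: 36 73 34 f8 73 00 ce f8
  t3: 73 cc 00 00 ce 92 f8 5d

RES = [0x73, 0xcc, 0x00, 0x00, 0xce, 0x92, 0xf8, 0x5d]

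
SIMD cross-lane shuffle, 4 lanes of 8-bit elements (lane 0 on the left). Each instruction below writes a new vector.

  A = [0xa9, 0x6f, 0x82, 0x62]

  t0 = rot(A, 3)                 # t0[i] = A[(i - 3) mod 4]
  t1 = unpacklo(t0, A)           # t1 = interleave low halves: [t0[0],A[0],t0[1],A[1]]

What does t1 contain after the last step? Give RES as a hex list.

→ t0 |6f|82|62|a9|
→ t1 |6f|a9|82|6f|

RES = [ 0x6f  0xa9  0x82  0x6f ]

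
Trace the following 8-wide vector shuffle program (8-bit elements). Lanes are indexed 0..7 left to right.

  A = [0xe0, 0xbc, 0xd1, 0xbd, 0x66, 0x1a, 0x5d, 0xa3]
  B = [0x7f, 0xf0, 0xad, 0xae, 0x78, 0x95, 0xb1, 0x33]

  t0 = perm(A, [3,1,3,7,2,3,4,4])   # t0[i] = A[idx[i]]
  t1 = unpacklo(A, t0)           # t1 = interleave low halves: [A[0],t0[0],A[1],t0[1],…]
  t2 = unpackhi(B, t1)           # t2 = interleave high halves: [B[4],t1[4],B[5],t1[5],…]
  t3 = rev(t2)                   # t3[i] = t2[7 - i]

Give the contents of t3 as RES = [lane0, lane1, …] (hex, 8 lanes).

  t0: bd bc bd a3 d1 bd 66 66
  t1: e0 bd bc bc d1 bd bd a3
  t2: 78 d1 95 bd b1 bd 33 a3
  t3: a3 33 bd b1 bd 95 d1 78

RES = [0xa3, 0x33, 0xbd, 0xb1, 0xbd, 0x95, 0xd1, 0x78]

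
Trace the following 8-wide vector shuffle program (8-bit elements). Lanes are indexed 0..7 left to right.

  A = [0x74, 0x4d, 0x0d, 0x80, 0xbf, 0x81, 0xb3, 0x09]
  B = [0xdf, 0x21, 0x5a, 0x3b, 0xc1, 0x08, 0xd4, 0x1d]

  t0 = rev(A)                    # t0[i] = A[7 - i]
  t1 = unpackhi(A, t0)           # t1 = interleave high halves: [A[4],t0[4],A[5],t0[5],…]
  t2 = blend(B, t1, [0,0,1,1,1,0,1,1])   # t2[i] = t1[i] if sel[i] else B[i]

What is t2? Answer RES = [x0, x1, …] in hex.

RES = [0xdf, 0x21, 0x81, 0x0d, 0xb3, 0x08, 0x09, 0x74]

→ t0 |09|b3|81|bf|80|0d|4d|74|
→ t1 |bf|80|81|0d|b3|4d|09|74|
→ t2 |df|21|81|0d|b3|08|09|74|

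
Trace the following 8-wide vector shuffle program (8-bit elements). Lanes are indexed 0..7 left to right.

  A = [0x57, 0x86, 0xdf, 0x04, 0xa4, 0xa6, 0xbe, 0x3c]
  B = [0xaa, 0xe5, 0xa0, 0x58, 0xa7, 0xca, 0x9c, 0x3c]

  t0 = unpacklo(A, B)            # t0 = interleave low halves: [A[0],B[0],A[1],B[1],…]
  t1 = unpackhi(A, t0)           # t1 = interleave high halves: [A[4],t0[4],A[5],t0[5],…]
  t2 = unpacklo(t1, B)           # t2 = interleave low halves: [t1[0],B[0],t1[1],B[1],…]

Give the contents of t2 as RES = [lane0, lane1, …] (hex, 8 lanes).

RES = [ 0xa4  0xaa  0xdf  0xe5  0xa6  0xa0  0xa0  0x58 ]

  t0: 57 aa 86 e5 df a0 04 58
  t1: a4 df a6 a0 be 04 3c 58
  t2: a4 aa df e5 a6 a0 a0 58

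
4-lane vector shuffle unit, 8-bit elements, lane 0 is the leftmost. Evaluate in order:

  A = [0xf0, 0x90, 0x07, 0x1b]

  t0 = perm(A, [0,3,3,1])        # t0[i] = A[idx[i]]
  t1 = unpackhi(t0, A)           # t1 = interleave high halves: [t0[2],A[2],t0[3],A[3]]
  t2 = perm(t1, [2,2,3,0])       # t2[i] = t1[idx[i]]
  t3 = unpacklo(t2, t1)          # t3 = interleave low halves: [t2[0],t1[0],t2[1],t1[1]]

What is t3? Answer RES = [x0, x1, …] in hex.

RES = [0x90, 0x1b, 0x90, 0x07]

  t0: f0 1b 1b 90
  t1: 1b 07 90 1b
  t2: 90 90 1b 1b
  t3: 90 1b 90 07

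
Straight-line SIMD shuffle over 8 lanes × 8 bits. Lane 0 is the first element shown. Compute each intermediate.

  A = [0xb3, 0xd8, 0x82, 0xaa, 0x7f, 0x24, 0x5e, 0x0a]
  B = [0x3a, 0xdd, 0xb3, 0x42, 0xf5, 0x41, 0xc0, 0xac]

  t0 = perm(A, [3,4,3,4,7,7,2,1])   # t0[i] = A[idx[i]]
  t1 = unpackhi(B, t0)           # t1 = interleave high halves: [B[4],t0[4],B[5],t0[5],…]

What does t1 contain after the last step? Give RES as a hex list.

RES = [ 0xf5  0x0a  0x41  0x0a  0xc0  0x82  0xac  0xd8 ]

  t0: aa 7f aa 7f 0a 0a 82 d8
  t1: f5 0a 41 0a c0 82 ac d8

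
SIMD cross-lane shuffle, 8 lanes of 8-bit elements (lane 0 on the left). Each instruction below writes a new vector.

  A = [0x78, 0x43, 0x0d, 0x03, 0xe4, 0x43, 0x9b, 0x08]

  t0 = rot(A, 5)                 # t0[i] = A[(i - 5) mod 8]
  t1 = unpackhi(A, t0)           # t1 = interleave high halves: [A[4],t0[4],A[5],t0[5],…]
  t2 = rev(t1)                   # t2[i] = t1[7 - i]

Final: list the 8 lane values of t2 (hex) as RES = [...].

RES = [ 0x0d  0x08  0x43  0x9b  0x78  0x43  0x08  0xe4 ]

→ t0 |03|e4|43|9b|08|78|43|0d|
→ t1 |e4|08|43|78|9b|43|08|0d|
→ t2 |0d|08|43|9b|78|43|08|e4|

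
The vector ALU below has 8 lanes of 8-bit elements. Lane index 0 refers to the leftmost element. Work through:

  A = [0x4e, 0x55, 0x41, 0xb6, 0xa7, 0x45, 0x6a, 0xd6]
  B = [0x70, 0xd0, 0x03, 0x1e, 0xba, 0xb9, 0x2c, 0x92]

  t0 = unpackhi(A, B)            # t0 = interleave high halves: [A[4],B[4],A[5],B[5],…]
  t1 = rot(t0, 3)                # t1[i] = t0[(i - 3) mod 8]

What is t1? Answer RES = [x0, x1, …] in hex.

RES = [ 0x2c  0xd6  0x92  0xa7  0xba  0x45  0xb9  0x6a ]

→ t0 |a7|ba|45|b9|6a|2c|d6|92|
→ t1 |2c|d6|92|a7|ba|45|b9|6a|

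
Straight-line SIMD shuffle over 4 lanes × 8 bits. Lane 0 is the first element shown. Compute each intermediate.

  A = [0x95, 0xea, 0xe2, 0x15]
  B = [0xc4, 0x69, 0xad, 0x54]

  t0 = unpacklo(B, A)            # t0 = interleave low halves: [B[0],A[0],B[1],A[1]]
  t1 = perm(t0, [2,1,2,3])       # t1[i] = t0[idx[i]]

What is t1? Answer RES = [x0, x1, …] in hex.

→ t0 |c4|95|69|ea|
→ t1 |69|95|69|ea|

RES = [ 0x69  0x95  0x69  0xea ]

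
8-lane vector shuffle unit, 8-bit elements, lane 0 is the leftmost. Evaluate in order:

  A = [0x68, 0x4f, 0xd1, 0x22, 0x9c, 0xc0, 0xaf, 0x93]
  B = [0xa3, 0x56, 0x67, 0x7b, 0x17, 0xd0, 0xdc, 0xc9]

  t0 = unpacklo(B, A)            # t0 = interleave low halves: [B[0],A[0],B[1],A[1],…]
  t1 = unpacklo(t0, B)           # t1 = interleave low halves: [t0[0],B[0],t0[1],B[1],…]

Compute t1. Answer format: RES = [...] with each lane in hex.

→ t0 |a3|68|56|4f|67|d1|7b|22|
→ t1 |a3|a3|68|56|56|67|4f|7b|

RES = [ 0xa3  0xa3  0x68  0x56  0x56  0x67  0x4f  0x7b ]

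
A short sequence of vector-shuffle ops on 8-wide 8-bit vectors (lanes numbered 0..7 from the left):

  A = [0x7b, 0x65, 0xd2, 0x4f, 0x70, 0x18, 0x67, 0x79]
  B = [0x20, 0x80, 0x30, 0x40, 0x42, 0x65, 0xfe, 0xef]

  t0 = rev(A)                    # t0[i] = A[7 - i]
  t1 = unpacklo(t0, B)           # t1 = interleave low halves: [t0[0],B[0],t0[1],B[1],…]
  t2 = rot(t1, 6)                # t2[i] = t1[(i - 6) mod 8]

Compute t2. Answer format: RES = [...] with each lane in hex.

RES = [0x67, 0x80, 0x18, 0x30, 0x70, 0x40, 0x79, 0x20]

  t0: 79 67 18 70 4f d2 65 7b
  t1: 79 20 67 80 18 30 70 40
  t2: 67 80 18 30 70 40 79 20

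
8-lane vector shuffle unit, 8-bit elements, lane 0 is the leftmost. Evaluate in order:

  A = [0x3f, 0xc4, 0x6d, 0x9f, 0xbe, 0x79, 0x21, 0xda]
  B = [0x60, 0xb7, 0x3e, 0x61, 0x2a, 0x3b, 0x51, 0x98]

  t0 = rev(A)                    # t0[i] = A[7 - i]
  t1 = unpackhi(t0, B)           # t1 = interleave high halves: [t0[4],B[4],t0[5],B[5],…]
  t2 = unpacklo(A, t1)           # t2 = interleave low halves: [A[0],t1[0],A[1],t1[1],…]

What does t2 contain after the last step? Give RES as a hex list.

→ t0 |da|21|79|be|9f|6d|c4|3f|
→ t1 |9f|2a|6d|3b|c4|51|3f|98|
→ t2 |3f|9f|c4|2a|6d|6d|9f|3b|

RES = [0x3f, 0x9f, 0xc4, 0x2a, 0x6d, 0x6d, 0x9f, 0x3b]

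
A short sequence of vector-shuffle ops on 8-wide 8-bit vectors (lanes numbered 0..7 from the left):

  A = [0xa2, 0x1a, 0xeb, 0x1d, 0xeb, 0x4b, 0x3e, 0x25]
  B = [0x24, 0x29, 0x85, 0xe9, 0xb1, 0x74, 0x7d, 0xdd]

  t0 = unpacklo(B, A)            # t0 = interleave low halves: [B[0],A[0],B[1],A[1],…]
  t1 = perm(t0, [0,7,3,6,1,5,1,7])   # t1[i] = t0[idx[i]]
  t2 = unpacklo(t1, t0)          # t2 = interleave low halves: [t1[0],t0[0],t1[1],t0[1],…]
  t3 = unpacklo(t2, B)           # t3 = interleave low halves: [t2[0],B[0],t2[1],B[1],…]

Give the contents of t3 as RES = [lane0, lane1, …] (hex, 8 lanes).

RES = [0x24, 0x24, 0x24, 0x29, 0x1d, 0x85, 0xa2, 0xe9]

  t0: 24 a2 29 1a 85 eb e9 1d
  t1: 24 1d 1a e9 a2 eb a2 1d
  t2: 24 24 1d a2 1a 29 e9 1a
  t3: 24 24 24 29 1d 85 a2 e9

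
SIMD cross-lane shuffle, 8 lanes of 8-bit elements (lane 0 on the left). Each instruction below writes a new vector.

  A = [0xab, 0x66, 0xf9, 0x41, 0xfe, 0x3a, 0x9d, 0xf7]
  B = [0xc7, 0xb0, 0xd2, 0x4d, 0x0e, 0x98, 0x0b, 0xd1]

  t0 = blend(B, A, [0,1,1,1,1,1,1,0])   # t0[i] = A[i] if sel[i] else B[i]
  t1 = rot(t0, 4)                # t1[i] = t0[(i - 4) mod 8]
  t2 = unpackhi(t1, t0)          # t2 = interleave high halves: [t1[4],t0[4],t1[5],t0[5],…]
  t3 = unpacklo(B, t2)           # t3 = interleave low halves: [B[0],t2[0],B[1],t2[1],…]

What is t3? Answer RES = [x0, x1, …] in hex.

RES = [0xc7, 0xc7, 0xb0, 0xfe, 0xd2, 0x66, 0x4d, 0x3a]

  t0: c7 66 f9 41 fe 3a 9d d1
  t1: fe 3a 9d d1 c7 66 f9 41
  t2: c7 fe 66 3a f9 9d 41 d1
  t3: c7 c7 b0 fe d2 66 4d 3a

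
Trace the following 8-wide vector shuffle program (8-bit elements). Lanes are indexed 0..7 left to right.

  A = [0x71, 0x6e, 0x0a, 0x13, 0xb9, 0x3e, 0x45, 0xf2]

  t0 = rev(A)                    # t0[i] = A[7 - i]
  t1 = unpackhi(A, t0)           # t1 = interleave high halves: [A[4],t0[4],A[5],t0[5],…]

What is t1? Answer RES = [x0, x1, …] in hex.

RES = [ 0xb9  0x13  0x3e  0x0a  0x45  0x6e  0xf2  0x71 ]

→ t0 |f2|45|3e|b9|13|0a|6e|71|
→ t1 |b9|13|3e|0a|45|6e|f2|71|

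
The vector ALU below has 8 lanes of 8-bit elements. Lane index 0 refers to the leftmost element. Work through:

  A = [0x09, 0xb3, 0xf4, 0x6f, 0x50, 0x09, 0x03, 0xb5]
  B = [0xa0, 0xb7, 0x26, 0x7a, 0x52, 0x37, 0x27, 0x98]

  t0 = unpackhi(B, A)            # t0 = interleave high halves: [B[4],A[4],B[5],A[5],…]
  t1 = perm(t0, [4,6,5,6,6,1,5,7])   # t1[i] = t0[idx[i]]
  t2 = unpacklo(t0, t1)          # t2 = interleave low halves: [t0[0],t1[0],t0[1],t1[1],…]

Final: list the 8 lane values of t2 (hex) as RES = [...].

RES = [0x52, 0x27, 0x50, 0x98, 0x37, 0x03, 0x09, 0x98]

  t0: 52 50 37 09 27 03 98 b5
  t1: 27 98 03 98 98 50 03 b5
  t2: 52 27 50 98 37 03 09 98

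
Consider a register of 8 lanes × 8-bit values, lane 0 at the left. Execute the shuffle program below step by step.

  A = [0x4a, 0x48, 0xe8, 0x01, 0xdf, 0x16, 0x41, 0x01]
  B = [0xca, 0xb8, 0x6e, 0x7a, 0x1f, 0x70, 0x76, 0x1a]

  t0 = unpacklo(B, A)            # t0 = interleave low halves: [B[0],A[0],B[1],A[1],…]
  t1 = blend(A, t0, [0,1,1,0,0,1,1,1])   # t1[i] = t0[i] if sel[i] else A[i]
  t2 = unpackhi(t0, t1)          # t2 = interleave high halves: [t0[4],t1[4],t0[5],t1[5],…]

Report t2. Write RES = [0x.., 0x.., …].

→ t0 |ca|4a|b8|48|6e|e8|7a|01|
→ t1 |4a|4a|b8|01|df|e8|7a|01|
→ t2 |6e|df|e8|e8|7a|7a|01|01|

RES = [0x6e, 0xdf, 0xe8, 0xe8, 0x7a, 0x7a, 0x01, 0x01]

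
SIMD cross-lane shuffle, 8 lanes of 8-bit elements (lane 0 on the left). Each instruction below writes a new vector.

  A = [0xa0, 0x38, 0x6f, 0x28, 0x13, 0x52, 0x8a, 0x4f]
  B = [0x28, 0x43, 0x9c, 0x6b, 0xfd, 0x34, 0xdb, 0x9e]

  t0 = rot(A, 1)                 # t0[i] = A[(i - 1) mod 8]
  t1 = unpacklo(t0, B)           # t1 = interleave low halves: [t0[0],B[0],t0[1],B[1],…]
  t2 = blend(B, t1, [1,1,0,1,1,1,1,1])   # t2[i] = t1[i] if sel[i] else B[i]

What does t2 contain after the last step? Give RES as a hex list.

→ t0 |4f|a0|38|6f|28|13|52|8a|
→ t1 |4f|28|a0|43|38|9c|6f|6b|
→ t2 |4f|28|9c|43|38|9c|6f|6b|

RES = [0x4f, 0x28, 0x9c, 0x43, 0x38, 0x9c, 0x6f, 0x6b]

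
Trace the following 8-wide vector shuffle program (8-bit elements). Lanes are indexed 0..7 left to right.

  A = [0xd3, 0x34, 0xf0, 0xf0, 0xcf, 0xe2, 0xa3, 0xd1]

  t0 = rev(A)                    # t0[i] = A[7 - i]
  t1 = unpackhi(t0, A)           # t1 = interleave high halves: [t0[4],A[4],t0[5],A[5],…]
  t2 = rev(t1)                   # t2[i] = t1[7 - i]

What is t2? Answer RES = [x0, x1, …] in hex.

t0 = [0xd1, 0xa3, 0xe2, 0xcf, 0xf0, 0xf0, 0x34, 0xd3]
t1 = [0xf0, 0xcf, 0xf0, 0xe2, 0x34, 0xa3, 0xd3, 0xd1]
t2 = [0xd1, 0xd3, 0xa3, 0x34, 0xe2, 0xf0, 0xcf, 0xf0]

RES = [ 0xd1  0xd3  0xa3  0x34  0xe2  0xf0  0xcf  0xf0 ]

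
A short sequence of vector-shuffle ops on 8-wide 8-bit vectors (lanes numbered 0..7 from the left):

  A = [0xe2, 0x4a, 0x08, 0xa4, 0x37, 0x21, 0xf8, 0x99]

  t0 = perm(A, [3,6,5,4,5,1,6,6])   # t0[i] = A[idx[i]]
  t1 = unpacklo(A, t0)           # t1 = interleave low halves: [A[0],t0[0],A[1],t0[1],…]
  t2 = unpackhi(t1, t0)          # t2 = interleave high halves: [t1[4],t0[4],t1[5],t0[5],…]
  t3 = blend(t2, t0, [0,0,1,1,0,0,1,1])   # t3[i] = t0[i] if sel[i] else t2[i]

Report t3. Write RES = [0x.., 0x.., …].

RES = [ 0x08  0x21  0x21  0x37  0xa4  0xf8  0xf8  0xf8 ]

  t0: a4 f8 21 37 21 4a f8 f8
  t1: e2 a4 4a f8 08 21 a4 37
  t2: 08 21 21 4a a4 f8 37 f8
  t3: 08 21 21 37 a4 f8 f8 f8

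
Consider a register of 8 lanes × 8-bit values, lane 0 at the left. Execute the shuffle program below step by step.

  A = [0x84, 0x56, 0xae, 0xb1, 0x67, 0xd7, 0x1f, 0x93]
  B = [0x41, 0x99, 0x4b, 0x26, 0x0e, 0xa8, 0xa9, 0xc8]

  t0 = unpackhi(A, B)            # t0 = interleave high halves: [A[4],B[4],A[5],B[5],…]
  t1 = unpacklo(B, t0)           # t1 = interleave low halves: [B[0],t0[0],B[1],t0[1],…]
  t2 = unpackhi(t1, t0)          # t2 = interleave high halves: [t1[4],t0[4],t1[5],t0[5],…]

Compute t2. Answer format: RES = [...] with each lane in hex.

RES = [ 0x4b  0x1f  0xd7  0xa9  0x26  0x93  0xa8  0xc8 ]

→ t0 |67|0e|d7|a8|1f|a9|93|c8|
→ t1 |41|67|99|0e|4b|d7|26|a8|
→ t2 |4b|1f|d7|a9|26|93|a8|c8|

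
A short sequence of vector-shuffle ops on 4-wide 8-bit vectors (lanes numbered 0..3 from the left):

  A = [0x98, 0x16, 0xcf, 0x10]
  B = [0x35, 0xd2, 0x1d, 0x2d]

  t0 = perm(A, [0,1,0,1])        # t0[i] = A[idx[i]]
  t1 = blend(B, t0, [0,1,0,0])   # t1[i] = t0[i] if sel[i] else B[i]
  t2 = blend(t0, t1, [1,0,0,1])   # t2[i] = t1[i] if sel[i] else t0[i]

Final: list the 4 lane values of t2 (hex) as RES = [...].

RES = [ 0x35  0x16  0x98  0x2d ]

t0 = [0x98, 0x16, 0x98, 0x16]
t1 = [0x35, 0x16, 0x1d, 0x2d]
t2 = [0x35, 0x16, 0x98, 0x2d]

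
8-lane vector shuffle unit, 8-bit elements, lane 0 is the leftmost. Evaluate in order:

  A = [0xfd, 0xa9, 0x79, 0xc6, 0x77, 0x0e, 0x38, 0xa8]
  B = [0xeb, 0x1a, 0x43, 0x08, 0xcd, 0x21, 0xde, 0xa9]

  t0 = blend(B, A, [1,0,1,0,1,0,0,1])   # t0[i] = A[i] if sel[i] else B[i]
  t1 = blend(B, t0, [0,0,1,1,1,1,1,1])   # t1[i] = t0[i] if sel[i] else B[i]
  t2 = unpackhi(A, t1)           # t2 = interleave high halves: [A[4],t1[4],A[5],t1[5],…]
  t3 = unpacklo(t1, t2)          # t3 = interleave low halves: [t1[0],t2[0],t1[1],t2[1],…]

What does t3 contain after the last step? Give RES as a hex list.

RES = [ 0xeb  0x77  0x1a  0x77  0x79  0x0e  0x08  0x21 ]

  t0: fd 1a 79 08 77 21 de a8
  t1: eb 1a 79 08 77 21 de a8
  t2: 77 77 0e 21 38 de a8 a8
  t3: eb 77 1a 77 79 0e 08 21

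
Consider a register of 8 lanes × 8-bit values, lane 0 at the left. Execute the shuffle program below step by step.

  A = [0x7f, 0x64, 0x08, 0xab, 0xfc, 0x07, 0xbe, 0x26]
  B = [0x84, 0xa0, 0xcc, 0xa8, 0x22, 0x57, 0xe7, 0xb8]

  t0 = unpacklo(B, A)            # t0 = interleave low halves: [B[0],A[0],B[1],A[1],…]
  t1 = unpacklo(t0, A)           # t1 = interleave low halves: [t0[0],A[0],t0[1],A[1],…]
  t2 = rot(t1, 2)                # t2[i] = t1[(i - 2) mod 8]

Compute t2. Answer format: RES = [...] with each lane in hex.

RES = [ 0x64  0xab  0x84  0x7f  0x7f  0x64  0xa0  0x08 ]

  t0: 84 7f a0 64 cc 08 a8 ab
  t1: 84 7f 7f 64 a0 08 64 ab
  t2: 64 ab 84 7f 7f 64 a0 08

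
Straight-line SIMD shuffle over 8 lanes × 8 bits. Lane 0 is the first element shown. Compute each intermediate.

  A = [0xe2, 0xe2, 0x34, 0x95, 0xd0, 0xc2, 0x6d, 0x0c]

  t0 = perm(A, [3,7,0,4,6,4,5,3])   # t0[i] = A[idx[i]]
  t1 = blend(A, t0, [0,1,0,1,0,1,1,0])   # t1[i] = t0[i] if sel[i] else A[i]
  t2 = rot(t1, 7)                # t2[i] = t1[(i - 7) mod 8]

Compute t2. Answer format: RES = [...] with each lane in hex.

RES = [ 0x0c  0x34  0xd0  0xd0  0xd0  0xc2  0x0c  0xe2 ]

t0 = [0x95, 0x0c, 0xe2, 0xd0, 0x6d, 0xd0, 0xc2, 0x95]
t1 = [0xe2, 0x0c, 0x34, 0xd0, 0xd0, 0xd0, 0xc2, 0x0c]
t2 = [0x0c, 0x34, 0xd0, 0xd0, 0xd0, 0xc2, 0x0c, 0xe2]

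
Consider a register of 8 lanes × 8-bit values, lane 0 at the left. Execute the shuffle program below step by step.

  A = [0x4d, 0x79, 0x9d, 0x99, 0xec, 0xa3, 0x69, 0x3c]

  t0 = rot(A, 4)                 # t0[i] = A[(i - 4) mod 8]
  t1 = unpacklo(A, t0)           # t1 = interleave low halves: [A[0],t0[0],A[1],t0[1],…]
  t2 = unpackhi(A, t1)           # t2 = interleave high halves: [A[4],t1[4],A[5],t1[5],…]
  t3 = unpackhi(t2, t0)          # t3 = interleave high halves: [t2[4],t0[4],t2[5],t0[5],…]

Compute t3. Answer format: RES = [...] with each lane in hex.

  t0: ec a3 69 3c 4d 79 9d 99
  t1: 4d ec 79 a3 9d 69 99 3c
  t2: ec 9d a3 69 69 99 3c 3c
  t3: 69 4d 99 79 3c 9d 3c 99

RES = [ 0x69  0x4d  0x99  0x79  0x3c  0x9d  0x3c  0x99 ]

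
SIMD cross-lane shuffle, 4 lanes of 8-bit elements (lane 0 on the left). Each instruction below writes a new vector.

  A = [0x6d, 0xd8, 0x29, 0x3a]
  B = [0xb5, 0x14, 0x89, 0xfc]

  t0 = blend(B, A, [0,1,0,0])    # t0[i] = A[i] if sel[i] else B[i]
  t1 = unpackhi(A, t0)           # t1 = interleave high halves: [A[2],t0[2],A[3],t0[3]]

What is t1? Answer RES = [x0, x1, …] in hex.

t0 = [0xb5, 0xd8, 0x89, 0xfc]
t1 = [0x29, 0x89, 0x3a, 0xfc]

RES = [ 0x29  0x89  0x3a  0xfc ]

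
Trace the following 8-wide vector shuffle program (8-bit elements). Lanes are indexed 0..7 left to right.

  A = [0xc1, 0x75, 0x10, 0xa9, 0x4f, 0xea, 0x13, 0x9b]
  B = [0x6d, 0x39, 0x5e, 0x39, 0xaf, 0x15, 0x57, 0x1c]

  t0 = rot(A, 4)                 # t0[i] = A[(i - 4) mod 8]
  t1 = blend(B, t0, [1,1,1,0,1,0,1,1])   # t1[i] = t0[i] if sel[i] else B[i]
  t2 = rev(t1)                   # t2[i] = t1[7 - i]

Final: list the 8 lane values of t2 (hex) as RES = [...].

RES = [ 0xa9  0x10  0x15  0xc1  0x39  0x13  0xea  0x4f ]

t0 = [0x4f, 0xea, 0x13, 0x9b, 0xc1, 0x75, 0x10, 0xa9]
t1 = [0x4f, 0xea, 0x13, 0x39, 0xc1, 0x15, 0x10, 0xa9]
t2 = [0xa9, 0x10, 0x15, 0xc1, 0x39, 0x13, 0xea, 0x4f]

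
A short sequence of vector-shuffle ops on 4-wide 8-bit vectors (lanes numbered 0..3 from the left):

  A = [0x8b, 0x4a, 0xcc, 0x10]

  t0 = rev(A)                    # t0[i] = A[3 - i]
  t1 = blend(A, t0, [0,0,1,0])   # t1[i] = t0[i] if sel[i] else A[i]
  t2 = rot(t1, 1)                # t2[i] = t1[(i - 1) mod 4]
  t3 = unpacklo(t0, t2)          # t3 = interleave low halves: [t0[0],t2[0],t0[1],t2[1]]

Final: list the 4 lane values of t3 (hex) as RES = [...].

RES = [ 0x10  0x10  0xcc  0x8b ]

→ t0 |10|cc|4a|8b|
→ t1 |8b|4a|4a|10|
→ t2 |10|8b|4a|4a|
→ t3 |10|10|cc|8b|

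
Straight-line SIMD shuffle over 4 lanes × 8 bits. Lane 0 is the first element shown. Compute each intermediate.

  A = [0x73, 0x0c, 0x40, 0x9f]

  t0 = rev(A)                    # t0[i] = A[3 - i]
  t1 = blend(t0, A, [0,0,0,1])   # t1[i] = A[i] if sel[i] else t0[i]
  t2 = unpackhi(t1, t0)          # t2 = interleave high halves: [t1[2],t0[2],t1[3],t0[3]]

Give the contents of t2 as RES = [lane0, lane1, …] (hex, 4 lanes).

RES = [ 0x0c  0x0c  0x9f  0x73 ]

t0 = [0x9f, 0x40, 0x0c, 0x73]
t1 = [0x9f, 0x40, 0x0c, 0x9f]
t2 = [0x0c, 0x0c, 0x9f, 0x73]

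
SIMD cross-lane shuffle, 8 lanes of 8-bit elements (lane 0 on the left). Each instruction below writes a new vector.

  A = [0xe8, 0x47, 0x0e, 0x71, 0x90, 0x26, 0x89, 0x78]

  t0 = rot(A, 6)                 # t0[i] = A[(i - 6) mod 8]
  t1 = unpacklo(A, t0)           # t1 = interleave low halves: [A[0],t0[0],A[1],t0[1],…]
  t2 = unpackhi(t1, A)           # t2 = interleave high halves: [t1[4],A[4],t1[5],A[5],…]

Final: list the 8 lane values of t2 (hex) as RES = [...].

RES = [ 0x0e  0x90  0x90  0x26  0x71  0x89  0x26  0x78 ]

t0 = [0x0e, 0x71, 0x90, 0x26, 0x89, 0x78, 0xe8, 0x47]
t1 = [0xe8, 0x0e, 0x47, 0x71, 0x0e, 0x90, 0x71, 0x26]
t2 = [0x0e, 0x90, 0x90, 0x26, 0x71, 0x89, 0x26, 0x78]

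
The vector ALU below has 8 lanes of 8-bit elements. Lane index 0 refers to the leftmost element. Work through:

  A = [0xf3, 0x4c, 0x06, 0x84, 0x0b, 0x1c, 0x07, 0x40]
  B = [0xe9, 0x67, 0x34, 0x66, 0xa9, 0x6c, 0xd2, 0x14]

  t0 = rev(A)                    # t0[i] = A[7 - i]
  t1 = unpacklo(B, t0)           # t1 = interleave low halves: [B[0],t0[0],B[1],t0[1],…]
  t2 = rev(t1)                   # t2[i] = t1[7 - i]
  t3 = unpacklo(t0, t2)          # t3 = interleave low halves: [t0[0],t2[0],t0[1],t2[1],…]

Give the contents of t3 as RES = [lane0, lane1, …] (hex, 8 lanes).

→ t0 |40|07|1c|0b|84|06|4c|f3|
→ t1 |e9|40|67|07|34|1c|66|0b|
→ t2 |0b|66|1c|34|07|67|40|e9|
→ t3 |40|0b|07|66|1c|1c|0b|34|

RES = [ 0x40  0x0b  0x07  0x66  0x1c  0x1c  0x0b  0x34 ]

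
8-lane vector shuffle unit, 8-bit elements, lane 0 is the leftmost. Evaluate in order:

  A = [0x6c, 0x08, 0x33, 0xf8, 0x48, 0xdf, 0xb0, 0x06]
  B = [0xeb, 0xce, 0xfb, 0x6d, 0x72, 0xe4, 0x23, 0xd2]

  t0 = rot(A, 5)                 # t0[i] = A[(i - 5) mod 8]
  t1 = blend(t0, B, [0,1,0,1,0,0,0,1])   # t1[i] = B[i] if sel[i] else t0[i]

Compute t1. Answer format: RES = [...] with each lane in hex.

  t0: f8 48 df b0 06 6c 08 33
  t1: f8 ce df 6d 06 6c 08 d2

RES = [0xf8, 0xce, 0xdf, 0x6d, 0x06, 0x6c, 0x08, 0xd2]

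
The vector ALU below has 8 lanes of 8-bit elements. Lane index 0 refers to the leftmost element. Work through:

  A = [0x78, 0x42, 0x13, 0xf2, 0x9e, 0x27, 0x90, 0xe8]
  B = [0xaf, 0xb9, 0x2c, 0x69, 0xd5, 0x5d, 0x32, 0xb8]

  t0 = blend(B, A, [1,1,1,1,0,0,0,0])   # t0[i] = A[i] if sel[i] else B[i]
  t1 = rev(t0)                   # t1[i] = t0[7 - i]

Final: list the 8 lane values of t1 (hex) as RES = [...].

→ t0 |78|42|13|f2|d5|5d|32|b8|
→ t1 |b8|32|5d|d5|f2|13|42|78|

RES = [0xb8, 0x32, 0x5d, 0xd5, 0xf2, 0x13, 0x42, 0x78]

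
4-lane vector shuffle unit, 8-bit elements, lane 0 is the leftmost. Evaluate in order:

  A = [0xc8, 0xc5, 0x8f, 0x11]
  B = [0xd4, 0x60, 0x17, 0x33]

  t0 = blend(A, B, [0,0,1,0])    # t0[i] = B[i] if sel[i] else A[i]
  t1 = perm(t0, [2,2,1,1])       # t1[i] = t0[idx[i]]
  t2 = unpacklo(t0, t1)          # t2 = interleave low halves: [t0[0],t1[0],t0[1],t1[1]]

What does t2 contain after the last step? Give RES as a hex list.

RES = [ 0xc8  0x17  0xc5  0x17 ]

  t0: c8 c5 17 11
  t1: 17 17 c5 c5
  t2: c8 17 c5 17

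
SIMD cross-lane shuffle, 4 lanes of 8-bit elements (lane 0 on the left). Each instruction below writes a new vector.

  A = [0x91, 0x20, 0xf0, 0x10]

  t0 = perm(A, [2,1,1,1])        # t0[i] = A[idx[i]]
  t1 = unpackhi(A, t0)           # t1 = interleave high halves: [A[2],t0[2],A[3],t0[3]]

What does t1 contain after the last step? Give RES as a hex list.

t0 = [0xf0, 0x20, 0x20, 0x20]
t1 = [0xf0, 0x20, 0x10, 0x20]

RES = [ 0xf0  0x20  0x10  0x20 ]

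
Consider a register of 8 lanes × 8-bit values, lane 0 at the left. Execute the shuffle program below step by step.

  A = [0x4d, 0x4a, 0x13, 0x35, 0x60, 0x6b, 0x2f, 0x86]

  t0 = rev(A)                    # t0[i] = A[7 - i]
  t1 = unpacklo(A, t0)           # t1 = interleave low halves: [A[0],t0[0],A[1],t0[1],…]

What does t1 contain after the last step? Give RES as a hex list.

RES = [0x4d, 0x86, 0x4a, 0x2f, 0x13, 0x6b, 0x35, 0x60]

→ t0 |86|2f|6b|60|35|13|4a|4d|
→ t1 |4d|86|4a|2f|13|6b|35|60|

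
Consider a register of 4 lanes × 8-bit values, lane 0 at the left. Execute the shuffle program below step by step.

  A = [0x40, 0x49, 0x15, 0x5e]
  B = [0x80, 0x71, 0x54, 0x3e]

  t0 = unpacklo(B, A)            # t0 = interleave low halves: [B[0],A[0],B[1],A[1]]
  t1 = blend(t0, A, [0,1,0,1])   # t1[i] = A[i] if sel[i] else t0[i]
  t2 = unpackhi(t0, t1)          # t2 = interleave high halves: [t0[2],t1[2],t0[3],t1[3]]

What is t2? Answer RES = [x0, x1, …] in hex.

  t0: 80 40 71 49
  t1: 80 49 71 5e
  t2: 71 71 49 5e

RES = [0x71, 0x71, 0x49, 0x5e]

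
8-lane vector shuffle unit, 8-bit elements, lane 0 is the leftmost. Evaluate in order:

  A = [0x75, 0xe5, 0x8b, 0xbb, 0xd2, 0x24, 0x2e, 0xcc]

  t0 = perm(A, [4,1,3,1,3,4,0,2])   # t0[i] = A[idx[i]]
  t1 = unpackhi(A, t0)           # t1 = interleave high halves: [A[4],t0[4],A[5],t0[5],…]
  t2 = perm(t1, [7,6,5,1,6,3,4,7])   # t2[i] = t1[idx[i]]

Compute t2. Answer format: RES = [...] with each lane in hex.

RES = [0x8b, 0xcc, 0x75, 0xbb, 0xcc, 0xd2, 0x2e, 0x8b]

  t0: d2 e5 bb e5 bb d2 75 8b
  t1: d2 bb 24 d2 2e 75 cc 8b
  t2: 8b cc 75 bb cc d2 2e 8b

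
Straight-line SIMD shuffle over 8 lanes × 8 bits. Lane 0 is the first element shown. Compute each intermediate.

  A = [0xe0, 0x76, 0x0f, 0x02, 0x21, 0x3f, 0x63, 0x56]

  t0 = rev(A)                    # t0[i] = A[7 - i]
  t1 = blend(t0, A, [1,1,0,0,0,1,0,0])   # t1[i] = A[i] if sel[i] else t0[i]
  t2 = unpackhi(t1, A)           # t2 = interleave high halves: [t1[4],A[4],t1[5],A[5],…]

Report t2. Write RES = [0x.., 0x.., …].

  t0: 56 63 3f 21 02 0f 76 e0
  t1: e0 76 3f 21 02 3f 76 e0
  t2: 02 21 3f 3f 76 63 e0 56

RES = [0x02, 0x21, 0x3f, 0x3f, 0x76, 0x63, 0xe0, 0x56]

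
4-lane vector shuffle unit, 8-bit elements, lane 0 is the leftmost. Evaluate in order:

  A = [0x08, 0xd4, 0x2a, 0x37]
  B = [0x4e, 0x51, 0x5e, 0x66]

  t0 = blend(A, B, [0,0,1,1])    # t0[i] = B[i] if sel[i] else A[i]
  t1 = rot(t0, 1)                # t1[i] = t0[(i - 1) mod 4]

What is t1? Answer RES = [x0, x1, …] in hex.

RES = [ 0x66  0x08  0xd4  0x5e ]

  t0: 08 d4 5e 66
  t1: 66 08 d4 5e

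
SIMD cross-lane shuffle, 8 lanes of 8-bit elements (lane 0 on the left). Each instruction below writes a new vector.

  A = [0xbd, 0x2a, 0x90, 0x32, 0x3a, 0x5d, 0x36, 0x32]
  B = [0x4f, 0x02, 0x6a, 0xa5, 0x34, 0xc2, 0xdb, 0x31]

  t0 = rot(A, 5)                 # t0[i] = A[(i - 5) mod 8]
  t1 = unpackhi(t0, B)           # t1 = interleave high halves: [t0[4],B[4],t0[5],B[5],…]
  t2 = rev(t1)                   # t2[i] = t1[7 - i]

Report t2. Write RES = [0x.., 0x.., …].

RES = [ 0x31  0x90  0xdb  0x2a  0xc2  0xbd  0x34  0x32 ]

t0 = [0x32, 0x3a, 0x5d, 0x36, 0x32, 0xbd, 0x2a, 0x90]
t1 = [0x32, 0x34, 0xbd, 0xc2, 0x2a, 0xdb, 0x90, 0x31]
t2 = [0x31, 0x90, 0xdb, 0x2a, 0xc2, 0xbd, 0x34, 0x32]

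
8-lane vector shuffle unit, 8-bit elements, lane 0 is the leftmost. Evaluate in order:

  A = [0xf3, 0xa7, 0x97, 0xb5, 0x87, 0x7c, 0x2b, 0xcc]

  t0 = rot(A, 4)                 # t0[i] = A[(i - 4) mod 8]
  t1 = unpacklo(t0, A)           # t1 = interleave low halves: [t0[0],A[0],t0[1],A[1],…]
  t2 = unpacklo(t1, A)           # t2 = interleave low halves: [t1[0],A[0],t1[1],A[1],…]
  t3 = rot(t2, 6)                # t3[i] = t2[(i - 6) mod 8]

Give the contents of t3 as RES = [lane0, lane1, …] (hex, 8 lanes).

RES = [ 0xf3  0xa7  0x7c  0x97  0xa7  0xb5  0x87  0xf3 ]

  t0: 87 7c 2b cc f3 a7 97 b5
  t1: 87 f3 7c a7 2b 97 cc b5
  t2: 87 f3 f3 a7 7c 97 a7 b5
  t3: f3 a7 7c 97 a7 b5 87 f3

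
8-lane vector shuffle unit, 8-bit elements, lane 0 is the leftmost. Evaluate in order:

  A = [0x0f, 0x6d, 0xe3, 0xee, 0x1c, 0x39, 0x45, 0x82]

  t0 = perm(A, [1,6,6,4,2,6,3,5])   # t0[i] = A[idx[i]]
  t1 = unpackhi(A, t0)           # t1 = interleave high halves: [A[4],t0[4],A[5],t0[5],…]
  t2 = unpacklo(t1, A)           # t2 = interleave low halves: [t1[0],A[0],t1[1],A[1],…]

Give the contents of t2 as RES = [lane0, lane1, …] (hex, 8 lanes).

RES = [0x1c, 0x0f, 0xe3, 0x6d, 0x39, 0xe3, 0x45, 0xee]

  t0: 6d 45 45 1c e3 45 ee 39
  t1: 1c e3 39 45 45 ee 82 39
  t2: 1c 0f e3 6d 39 e3 45 ee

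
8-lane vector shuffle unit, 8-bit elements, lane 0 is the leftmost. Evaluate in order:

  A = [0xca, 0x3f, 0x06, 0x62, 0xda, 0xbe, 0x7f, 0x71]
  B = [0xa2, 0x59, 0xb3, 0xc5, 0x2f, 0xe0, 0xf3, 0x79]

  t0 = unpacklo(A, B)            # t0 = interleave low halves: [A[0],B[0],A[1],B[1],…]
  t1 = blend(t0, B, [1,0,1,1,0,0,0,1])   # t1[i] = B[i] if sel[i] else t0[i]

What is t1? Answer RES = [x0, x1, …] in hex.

  t0: ca a2 3f 59 06 b3 62 c5
  t1: a2 a2 b3 c5 06 b3 62 79

RES = [ 0xa2  0xa2  0xb3  0xc5  0x06  0xb3  0x62  0x79 ]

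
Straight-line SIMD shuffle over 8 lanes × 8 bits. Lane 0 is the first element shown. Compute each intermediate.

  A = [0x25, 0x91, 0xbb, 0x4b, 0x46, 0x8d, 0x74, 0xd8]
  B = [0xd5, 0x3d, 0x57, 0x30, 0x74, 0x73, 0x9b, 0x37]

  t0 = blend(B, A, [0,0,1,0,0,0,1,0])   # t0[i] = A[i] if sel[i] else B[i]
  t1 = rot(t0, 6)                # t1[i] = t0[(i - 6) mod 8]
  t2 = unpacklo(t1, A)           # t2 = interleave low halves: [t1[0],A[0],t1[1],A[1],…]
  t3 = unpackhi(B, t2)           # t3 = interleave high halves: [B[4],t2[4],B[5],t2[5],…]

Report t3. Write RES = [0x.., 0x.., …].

→ t0 |d5|3d|bb|30|74|73|74|37|
→ t1 |bb|30|74|73|74|37|d5|3d|
→ t2 |bb|25|30|91|74|bb|73|4b|
→ t3 |74|74|73|bb|9b|73|37|4b|

RES = [ 0x74  0x74  0x73  0xbb  0x9b  0x73  0x37  0x4b ]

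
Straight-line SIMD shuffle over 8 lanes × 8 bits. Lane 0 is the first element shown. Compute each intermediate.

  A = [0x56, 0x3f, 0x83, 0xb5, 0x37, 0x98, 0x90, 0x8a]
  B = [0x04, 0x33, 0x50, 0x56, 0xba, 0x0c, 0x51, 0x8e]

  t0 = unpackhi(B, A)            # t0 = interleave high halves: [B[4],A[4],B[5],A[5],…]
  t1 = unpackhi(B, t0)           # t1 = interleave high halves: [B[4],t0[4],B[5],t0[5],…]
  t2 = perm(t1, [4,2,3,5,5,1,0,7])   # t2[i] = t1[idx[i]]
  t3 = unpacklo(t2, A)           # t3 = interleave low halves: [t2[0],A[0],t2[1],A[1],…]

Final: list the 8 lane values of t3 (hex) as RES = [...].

  t0: ba 37 0c 98 51 90 8e 8a
  t1: ba 51 0c 90 51 8e 8e 8a
  t2: 51 0c 90 8e 8e 51 ba 8a
  t3: 51 56 0c 3f 90 83 8e b5

RES = [ 0x51  0x56  0x0c  0x3f  0x90  0x83  0x8e  0xb5 ]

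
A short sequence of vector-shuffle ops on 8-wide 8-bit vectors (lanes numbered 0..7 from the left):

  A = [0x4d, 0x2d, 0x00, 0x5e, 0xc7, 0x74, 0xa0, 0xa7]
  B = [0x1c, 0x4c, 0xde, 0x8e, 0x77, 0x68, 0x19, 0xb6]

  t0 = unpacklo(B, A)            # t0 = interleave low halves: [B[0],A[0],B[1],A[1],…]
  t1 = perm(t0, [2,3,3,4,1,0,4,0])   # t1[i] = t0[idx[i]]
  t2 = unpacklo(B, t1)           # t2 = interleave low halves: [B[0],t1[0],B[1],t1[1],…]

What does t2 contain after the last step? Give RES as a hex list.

  t0: 1c 4d 4c 2d de 00 8e 5e
  t1: 4c 2d 2d de 4d 1c de 1c
  t2: 1c 4c 4c 2d de 2d 8e de

RES = [ 0x1c  0x4c  0x4c  0x2d  0xde  0x2d  0x8e  0xde ]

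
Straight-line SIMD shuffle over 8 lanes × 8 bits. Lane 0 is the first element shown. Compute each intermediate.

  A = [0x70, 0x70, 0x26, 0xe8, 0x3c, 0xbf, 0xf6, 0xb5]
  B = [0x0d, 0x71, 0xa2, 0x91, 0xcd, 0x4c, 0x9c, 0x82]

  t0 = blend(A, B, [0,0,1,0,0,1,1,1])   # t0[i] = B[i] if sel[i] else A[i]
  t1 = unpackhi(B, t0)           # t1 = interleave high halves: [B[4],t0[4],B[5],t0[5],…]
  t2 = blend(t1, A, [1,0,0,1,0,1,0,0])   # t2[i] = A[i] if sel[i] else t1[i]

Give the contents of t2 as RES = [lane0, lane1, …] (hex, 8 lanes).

RES = [0x70, 0x3c, 0x4c, 0xe8, 0x9c, 0xbf, 0x82, 0x82]

  t0: 70 70 a2 e8 3c 4c 9c 82
  t1: cd 3c 4c 4c 9c 9c 82 82
  t2: 70 3c 4c e8 9c bf 82 82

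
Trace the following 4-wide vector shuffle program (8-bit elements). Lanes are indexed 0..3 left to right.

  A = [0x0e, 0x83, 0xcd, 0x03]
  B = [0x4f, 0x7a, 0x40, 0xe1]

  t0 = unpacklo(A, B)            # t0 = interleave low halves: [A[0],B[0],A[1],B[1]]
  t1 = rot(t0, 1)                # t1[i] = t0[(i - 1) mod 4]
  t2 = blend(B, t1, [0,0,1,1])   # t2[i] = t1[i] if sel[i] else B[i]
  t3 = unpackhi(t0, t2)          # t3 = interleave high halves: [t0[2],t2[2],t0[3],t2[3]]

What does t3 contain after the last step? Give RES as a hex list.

  t0: 0e 4f 83 7a
  t1: 7a 0e 4f 83
  t2: 4f 7a 4f 83
  t3: 83 4f 7a 83

RES = [ 0x83  0x4f  0x7a  0x83 ]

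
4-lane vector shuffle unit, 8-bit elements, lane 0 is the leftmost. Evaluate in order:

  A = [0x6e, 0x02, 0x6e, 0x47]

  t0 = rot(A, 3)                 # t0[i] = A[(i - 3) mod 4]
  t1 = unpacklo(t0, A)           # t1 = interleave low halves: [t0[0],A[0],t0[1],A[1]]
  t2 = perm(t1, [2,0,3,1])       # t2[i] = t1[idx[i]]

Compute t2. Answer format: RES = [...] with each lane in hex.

t0 = [0x02, 0x6e, 0x47, 0x6e]
t1 = [0x02, 0x6e, 0x6e, 0x02]
t2 = [0x6e, 0x02, 0x02, 0x6e]

RES = [ 0x6e  0x02  0x02  0x6e ]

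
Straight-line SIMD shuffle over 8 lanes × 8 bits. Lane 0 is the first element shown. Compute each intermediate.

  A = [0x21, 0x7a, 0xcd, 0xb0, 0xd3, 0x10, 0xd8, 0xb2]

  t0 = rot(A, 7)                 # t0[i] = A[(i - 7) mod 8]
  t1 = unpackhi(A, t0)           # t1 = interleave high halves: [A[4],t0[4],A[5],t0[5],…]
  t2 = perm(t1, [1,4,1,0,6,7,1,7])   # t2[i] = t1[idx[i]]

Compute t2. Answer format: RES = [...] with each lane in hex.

RES = [ 0x10  0xd8  0x10  0xd3  0xb2  0x21  0x10  0x21 ]

t0 = [0x7a, 0xcd, 0xb0, 0xd3, 0x10, 0xd8, 0xb2, 0x21]
t1 = [0xd3, 0x10, 0x10, 0xd8, 0xd8, 0xb2, 0xb2, 0x21]
t2 = [0x10, 0xd8, 0x10, 0xd3, 0xb2, 0x21, 0x10, 0x21]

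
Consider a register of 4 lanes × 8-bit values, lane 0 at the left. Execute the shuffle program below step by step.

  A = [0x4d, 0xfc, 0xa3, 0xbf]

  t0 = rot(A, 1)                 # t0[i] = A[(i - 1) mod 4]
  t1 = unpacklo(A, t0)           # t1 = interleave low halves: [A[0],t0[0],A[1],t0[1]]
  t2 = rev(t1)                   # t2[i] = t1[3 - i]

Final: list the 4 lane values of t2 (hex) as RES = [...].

RES = [ 0x4d  0xfc  0xbf  0x4d ]

t0 = [0xbf, 0x4d, 0xfc, 0xa3]
t1 = [0x4d, 0xbf, 0xfc, 0x4d]
t2 = [0x4d, 0xfc, 0xbf, 0x4d]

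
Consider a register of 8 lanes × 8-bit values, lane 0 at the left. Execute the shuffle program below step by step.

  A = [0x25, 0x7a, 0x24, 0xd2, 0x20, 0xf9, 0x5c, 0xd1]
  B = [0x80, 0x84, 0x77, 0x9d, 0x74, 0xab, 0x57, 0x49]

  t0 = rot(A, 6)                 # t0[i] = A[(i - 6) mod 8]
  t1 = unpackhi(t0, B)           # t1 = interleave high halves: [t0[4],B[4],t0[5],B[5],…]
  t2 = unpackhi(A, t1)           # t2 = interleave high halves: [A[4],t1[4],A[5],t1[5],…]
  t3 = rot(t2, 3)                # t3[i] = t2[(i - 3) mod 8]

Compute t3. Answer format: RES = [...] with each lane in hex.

RES = [0x7a, 0xd1, 0x49, 0x20, 0x25, 0xf9, 0x57, 0x5c]

→ t0 |24|d2|20|f9|5c|d1|25|7a|
→ t1 |5c|74|d1|ab|25|57|7a|49|
→ t2 |20|25|f9|57|5c|7a|d1|49|
→ t3 |7a|d1|49|20|25|f9|57|5c|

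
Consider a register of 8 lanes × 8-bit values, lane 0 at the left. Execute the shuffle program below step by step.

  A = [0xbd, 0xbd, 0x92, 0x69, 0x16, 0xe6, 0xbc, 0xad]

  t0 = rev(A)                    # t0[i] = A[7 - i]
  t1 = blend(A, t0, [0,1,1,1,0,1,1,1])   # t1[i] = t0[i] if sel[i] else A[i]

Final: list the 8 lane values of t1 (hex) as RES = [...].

t0 = [0xad, 0xbc, 0xe6, 0x16, 0x69, 0x92, 0xbd, 0xbd]
t1 = [0xbd, 0xbc, 0xe6, 0x16, 0x16, 0x92, 0xbd, 0xbd]

RES = [ 0xbd  0xbc  0xe6  0x16  0x16  0x92  0xbd  0xbd ]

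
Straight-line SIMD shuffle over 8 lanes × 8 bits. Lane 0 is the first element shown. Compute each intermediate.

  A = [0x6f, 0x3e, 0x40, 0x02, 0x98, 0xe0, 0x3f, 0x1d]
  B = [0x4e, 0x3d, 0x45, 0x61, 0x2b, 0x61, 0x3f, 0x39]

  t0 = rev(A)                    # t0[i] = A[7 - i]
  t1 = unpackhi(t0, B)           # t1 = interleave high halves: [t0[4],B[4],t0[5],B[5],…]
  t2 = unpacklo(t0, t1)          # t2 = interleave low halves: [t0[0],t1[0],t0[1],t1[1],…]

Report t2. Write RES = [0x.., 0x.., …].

→ t0 |1d|3f|e0|98|02|40|3e|6f|
→ t1 |02|2b|40|61|3e|3f|6f|39|
→ t2 |1d|02|3f|2b|e0|40|98|61|

RES = [0x1d, 0x02, 0x3f, 0x2b, 0xe0, 0x40, 0x98, 0x61]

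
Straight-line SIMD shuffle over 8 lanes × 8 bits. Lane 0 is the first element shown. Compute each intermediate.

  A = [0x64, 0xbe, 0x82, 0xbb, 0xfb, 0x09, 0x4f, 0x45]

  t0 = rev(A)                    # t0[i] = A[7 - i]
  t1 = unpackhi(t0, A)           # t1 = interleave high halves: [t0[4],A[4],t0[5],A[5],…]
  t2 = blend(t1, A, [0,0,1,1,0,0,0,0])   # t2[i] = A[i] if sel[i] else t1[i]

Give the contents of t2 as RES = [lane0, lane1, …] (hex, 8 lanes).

t0 = [0x45, 0x4f, 0x09, 0xfb, 0xbb, 0x82, 0xbe, 0x64]
t1 = [0xbb, 0xfb, 0x82, 0x09, 0xbe, 0x4f, 0x64, 0x45]
t2 = [0xbb, 0xfb, 0x82, 0xbb, 0xbe, 0x4f, 0x64, 0x45]

RES = [0xbb, 0xfb, 0x82, 0xbb, 0xbe, 0x4f, 0x64, 0x45]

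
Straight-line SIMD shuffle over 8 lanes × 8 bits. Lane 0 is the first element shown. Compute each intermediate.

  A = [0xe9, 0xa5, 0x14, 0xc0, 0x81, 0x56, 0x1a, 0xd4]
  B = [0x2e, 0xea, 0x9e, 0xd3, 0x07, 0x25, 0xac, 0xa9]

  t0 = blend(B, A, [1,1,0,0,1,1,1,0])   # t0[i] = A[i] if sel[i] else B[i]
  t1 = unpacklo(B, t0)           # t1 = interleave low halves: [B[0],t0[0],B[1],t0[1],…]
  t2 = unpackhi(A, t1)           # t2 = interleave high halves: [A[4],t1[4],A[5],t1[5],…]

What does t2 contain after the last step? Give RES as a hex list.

RES = [ 0x81  0x9e  0x56  0x9e  0x1a  0xd3  0xd4  0xd3 ]

t0 = [0xe9, 0xa5, 0x9e, 0xd3, 0x81, 0x56, 0x1a, 0xa9]
t1 = [0x2e, 0xe9, 0xea, 0xa5, 0x9e, 0x9e, 0xd3, 0xd3]
t2 = [0x81, 0x9e, 0x56, 0x9e, 0x1a, 0xd3, 0xd4, 0xd3]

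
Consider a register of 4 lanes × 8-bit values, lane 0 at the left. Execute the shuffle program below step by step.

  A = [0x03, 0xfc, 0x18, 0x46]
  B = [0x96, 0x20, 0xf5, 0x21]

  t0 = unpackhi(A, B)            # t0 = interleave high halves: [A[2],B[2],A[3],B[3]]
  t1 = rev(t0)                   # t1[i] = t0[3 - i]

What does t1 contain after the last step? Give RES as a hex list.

RES = [ 0x21  0x46  0xf5  0x18 ]

→ t0 |18|f5|46|21|
→ t1 |21|46|f5|18|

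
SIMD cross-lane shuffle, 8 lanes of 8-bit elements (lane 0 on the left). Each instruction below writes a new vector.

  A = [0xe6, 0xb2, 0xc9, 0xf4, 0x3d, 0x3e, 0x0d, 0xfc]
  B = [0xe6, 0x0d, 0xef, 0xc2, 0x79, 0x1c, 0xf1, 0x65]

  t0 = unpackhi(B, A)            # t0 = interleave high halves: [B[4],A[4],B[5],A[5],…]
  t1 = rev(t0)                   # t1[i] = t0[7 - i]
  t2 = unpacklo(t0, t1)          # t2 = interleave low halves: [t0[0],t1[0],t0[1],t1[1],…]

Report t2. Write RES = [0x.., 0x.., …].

→ t0 |79|3d|1c|3e|f1|0d|65|fc|
→ t1 |fc|65|0d|f1|3e|1c|3d|79|
→ t2 |79|fc|3d|65|1c|0d|3e|f1|

RES = [0x79, 0xfc, 0x3d, 0x65, 0x1c, 0x0d, 0x3e, 0xf1]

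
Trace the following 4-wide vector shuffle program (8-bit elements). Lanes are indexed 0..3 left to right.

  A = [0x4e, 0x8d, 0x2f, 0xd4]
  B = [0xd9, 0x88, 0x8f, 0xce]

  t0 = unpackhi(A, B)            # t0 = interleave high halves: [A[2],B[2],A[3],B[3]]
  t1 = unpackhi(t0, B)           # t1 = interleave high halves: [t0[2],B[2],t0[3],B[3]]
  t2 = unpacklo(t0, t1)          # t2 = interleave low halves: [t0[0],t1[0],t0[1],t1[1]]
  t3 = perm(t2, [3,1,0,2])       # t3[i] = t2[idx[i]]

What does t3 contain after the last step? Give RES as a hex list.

RES = [ 0x8f  0xd4  0x2f  0x8f ]

  t0: 2f 8f d4 ce
  t1: d4 8f ce ce
  t2: 2f d4 8f 8f
  t3: 8f d4 2f 8f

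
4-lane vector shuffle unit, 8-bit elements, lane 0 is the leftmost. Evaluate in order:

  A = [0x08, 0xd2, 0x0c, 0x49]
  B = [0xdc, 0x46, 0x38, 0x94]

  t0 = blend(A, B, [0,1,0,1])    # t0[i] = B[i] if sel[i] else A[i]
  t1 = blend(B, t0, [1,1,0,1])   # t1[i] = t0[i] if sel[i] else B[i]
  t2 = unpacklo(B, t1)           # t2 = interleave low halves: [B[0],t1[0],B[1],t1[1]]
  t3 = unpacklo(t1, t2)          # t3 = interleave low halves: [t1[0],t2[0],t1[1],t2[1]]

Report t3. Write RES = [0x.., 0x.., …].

t0 = [0x08, 0x46, 0x0c, 0x94]
t1 = [0x08, 0x46, 0x38, 0x94]
t2 = [0xdc, 0x08, 0x46, 0x46]
t3 = [0x08, 0xdc, 0x46, 0x08]

RES = [ 0x08  0xdc  0x46  0x08 ]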